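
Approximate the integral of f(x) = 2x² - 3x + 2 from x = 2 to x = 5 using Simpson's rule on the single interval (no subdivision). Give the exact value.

52.5

S = (b−a)/6 · [f(2) + 4f(3.5) + f(5)] = 0.5·[4 + 4·16 + 37] = 52.5.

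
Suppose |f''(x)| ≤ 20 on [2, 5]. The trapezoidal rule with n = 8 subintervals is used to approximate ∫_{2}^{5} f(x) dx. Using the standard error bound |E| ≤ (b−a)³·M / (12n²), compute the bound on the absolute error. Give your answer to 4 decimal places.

0.7031

|E| ≤ (3)³·20 / (12·8²) = 540/768 = 0.7031.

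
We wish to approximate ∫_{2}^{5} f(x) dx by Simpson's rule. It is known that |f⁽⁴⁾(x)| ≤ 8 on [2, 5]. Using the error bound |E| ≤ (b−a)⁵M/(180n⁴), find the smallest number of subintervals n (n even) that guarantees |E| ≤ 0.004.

Need 1944/(180n⁴) ≤ 0.004.
n⁴ ≥ 1944/(180·0.004) = 2700 ⇒ n ≥ 7.2084, so the smallest even n is 8. (n must be even for Simpson's rule.)

8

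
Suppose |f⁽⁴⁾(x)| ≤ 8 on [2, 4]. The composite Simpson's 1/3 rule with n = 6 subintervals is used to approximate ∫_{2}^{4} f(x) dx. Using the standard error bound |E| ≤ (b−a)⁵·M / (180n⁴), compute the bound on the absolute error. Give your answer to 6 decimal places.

0.001097

|E| ≤ (2)⁵·8 / (180·6⁴) = 256/233280 = 0.001097.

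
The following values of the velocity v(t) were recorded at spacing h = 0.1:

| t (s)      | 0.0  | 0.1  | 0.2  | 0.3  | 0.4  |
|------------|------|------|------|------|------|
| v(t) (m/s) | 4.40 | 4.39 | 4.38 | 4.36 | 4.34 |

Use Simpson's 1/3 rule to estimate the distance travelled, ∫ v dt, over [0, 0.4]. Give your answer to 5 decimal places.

1.75000

h = 0.1, n = 4.
(h/3)·[y₀ + 4y₁ + 2y₂ + 4y₃ + y₄] = 0.033333·(52.50) = 1.75000.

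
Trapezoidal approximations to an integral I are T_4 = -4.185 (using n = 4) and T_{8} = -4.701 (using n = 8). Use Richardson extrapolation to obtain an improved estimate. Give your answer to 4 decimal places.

R = (4·T_{8} − T_4) / 3 = (4·(-4.701) − (-4.185))/3 = (-14.619)/3 = -4.8730.

-4.8730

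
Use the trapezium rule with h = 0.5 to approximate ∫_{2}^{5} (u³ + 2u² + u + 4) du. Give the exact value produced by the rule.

254.3125

h = (5 − 2)/6 = 0.5.
Nodes u₀,…,u₆ = 2, 2.5, 3, 3.5, 4, 4.5, 5.
f(u) = u³ + 2u² + u + 4: f₀=22, f₁=34.625, f₂=52, f₃=74.875, f₄=104, f₅=140.125, f₆=184.
(h/2)·[f₀ + 2f₁ + 2f₂ + 2f₃ + 2f₄ + 2f₅ + f₆] = 0.25·(1017.25) = 254.3125.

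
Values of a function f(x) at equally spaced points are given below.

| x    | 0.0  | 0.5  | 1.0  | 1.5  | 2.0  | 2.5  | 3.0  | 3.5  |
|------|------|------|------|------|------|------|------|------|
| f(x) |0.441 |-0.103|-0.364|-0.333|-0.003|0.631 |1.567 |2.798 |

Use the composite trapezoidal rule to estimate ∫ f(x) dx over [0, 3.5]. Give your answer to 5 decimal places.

h = 0.5, n = 7.
(h/2)·[y₀ + 2y₁ + 2y₂ + 2y₃ + 2y₄ + 2y₅ + 2y₆ + y₇] = 0.25·(6.029) = 1.50725.

1.50725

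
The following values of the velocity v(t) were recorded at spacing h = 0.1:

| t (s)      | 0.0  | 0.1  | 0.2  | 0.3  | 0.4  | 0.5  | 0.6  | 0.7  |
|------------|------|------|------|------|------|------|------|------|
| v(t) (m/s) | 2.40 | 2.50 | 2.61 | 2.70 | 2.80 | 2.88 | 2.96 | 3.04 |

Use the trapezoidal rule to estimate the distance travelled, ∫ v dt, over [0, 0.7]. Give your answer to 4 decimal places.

1.9170

h = 0.1, n = 7.
(h/2)·[y₀ + 2y₁ + 2y₂ + 2y₃ + 2y₄ + 2y₅ + 2y₆ + y₇] = 0.05·(38.34) = 1.9170.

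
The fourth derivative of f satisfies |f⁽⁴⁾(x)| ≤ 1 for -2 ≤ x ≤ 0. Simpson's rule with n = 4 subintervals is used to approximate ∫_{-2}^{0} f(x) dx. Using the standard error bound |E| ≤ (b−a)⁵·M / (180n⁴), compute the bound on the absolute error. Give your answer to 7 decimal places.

0.0006944

|E| ≤ (2)⁵·1 / (180·4⁴) = 32/46080 = 0.0006944.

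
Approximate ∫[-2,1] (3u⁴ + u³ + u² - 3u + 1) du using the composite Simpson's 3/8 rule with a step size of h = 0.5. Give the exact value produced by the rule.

26.71875

h = (1 − (-2))/6 = 0.5.
Nodes u₀,…,u₆ = -2, -1.5, -1, -0.5, 0, 0.5, 1.
f(u) = 3u⁴ + u³ + u² - 3u + 1: f₀=51, f₁=19.5625, f₂=7, f₃=2.8125, f₄=1, f₅=0.0625, f₆=3.
(3h/8)·[f₀ + 3f₁ + 3f₂ + 2f₃ + 3f₄ + 3f₅ + f₆] = 0.1875·(142.5) = 26.71875.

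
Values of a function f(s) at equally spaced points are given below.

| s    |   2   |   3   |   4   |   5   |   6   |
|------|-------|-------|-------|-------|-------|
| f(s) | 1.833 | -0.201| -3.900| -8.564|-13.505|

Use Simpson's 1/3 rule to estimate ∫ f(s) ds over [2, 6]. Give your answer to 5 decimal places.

-18.17733

h = 1, n = 4.
(h/3)·[y₀ + 4y₁ + 2y₂ + 4y₃ + y₄] = 0.333333·(-54.532) = -18.17733.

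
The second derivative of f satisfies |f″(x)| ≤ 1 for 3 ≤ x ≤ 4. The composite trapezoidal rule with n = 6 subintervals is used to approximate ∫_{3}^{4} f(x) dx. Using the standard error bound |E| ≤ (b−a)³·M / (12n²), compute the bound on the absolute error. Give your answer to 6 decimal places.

|E| ≤ (1)³·1 / (12·6²) = 1/432 = 0.002315.

0.002315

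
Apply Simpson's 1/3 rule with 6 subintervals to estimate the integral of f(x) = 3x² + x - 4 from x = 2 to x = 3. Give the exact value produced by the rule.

h = (3 − 2)/6 = 0.166667.
Nodes x₀,…,x₆ = 2, 2.166667, 2.333333, 2.5, 2.666667, 2.833333, 3.
f(x) = 3x² + x - 4: f₀=10, f₁=12.25, f₂=14.666667, f₃=17.25, f₄=20, f₅=22.916667, f₆=26.
(h/3)·[f₀ + 4f₁ + 2f₂ + 4f₃ + 2f₄ + 4f₅ + f₆] = 0.055556·(315) = 17.5.

17.5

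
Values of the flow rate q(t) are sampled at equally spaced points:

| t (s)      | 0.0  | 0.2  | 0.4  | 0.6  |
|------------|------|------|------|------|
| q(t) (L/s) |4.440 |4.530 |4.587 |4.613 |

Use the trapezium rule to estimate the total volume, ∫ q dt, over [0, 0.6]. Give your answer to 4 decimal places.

h = 0.2, n = 3.
(h/2)·[y₀ + 2y₁ + 2y₂ + y₃] = 0.1·(27.287) = 2.7287.

2.7287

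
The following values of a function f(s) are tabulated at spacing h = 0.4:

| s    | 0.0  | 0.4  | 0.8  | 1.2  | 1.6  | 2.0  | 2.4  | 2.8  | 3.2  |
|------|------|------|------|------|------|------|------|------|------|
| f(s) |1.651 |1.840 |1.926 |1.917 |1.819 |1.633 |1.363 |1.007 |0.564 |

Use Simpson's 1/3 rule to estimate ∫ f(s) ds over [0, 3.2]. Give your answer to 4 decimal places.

h = 0.4, n = 8.
(h/3)·[y₀ + 4y₁ + 2y₂ + 4y₃ + 2y₄ + 4y₅ + 2y₆ + 4y₇ + y₈] = 0.133333·(38.019) = 5.0692.

5.0692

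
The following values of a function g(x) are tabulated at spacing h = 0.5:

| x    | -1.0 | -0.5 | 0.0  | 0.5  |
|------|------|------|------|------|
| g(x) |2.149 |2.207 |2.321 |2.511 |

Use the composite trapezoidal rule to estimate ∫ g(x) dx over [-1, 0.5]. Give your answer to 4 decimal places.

h = 0.5, n = 3.
(h/2)·[y₀ + 2y₁ + 2y₂ + y₃] = 0.25·(13.716) = 3.4290.

3.4290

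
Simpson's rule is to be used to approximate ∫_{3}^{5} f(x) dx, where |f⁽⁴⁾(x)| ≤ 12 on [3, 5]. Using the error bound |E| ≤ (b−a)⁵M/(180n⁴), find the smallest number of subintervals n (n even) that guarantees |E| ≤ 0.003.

6

Need 384/(180n⁴) ≤ 0.003.
n⁴ ≥ 384/(180·0.003) = 711.111 ⇒ n ≥ 5.1640, so the smallest even n is 6. (n must be even for Simpson's rule.)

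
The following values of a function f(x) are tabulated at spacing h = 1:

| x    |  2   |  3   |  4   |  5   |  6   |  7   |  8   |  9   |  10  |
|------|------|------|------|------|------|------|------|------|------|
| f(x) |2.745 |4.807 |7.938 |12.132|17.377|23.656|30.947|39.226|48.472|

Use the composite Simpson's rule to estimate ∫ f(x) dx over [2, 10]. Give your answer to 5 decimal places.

h = 1, n = 8.
(h/3)·[y₀ + 4y₁ + 2y₂ + 4y₃ + 2y₄ + 4y₅ + 2y₆ + 4y₇ + y₈] = 0.333333·(483.025) = 161.00833.

161.00833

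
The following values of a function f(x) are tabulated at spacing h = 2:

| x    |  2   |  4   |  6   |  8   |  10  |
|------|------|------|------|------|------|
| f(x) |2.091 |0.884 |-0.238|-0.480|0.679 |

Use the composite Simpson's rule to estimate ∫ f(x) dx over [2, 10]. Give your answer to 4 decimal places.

h = 2, n = 4.
(h/3)·[y₀ + 4y₁ + 2y₂ + 4y₃ + y₄] = 0.666667·(3.910) = 2.6067.

2.6067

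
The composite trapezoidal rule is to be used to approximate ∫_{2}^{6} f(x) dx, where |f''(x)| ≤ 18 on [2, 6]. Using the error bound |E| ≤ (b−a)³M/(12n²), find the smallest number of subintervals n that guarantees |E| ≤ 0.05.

44

Need 1152/(12n²) ≤ 0.05.
n² ≥ 1152/(12·0.05) = 1920 ⇒ n ≥ 43.8178, so the smallest n is 44.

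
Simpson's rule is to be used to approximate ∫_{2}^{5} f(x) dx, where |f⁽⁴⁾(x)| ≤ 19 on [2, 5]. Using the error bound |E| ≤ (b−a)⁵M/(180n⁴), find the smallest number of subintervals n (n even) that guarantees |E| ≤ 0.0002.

Need 4617/(180n⁴) ≤ 0.0002.
n⁴ ≥ 4617/(180·0.0002) = 128250 ⇒ n ≥ 18.9241, so the smallest even n is 20. (n must be even for Simpson's rule.)

20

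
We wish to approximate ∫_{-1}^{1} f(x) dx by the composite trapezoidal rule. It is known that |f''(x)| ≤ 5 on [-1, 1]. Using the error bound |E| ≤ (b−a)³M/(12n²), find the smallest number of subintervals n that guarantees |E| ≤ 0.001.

58

Need 40/(12n²) ≤ 0.001.
n² ≥ 40/(12·0.001) = 3333.33 ⇒ n ≥ 57.7350, so the smallest n is 58.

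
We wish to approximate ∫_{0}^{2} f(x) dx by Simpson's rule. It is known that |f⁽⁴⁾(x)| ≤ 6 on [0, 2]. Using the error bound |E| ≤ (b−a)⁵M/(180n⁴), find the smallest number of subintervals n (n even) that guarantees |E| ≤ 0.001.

Need 192/(180n⁴) ≤ 0.001.
n⁴ ≥ 192/(180·0.001) = 1066.67 ⇒ n ≥ 5.7149, so the smallest even n is 6. (n must be even for Simpson's rule.)

6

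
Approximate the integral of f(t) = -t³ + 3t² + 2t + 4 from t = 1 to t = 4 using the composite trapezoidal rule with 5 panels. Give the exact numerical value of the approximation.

25.44

h = (4 − 1)/5 = 0.6.
Nodes t₀,…,t₅ = 1, 1.6, 2.2, 2.8, 3.4, 4.
f(t) = -t³ + 3t² + 2t + 4: f₀=8, f₁=10.784, f₂=12.272, f₃=11.168, f₄=6.176, f₅=-4.
(h/2)·[f₀ + 2f₁ + 2f₂ + 2f₃ + 2f₄ + f₅] = 0.3·(84.8) = 25.44.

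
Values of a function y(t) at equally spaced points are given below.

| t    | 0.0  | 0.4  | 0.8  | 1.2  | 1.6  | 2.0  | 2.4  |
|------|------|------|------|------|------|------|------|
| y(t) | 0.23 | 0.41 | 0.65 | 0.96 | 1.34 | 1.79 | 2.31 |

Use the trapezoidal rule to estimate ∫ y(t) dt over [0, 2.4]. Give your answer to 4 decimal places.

2.5680

h = 0.4, n = 6.
(h/2)·[y₀ + 2y₁ + 2y₂ + 2y₃ + 2y₄ + 2y₅ + y₆] = 0.2·(12.84) = 2.5680.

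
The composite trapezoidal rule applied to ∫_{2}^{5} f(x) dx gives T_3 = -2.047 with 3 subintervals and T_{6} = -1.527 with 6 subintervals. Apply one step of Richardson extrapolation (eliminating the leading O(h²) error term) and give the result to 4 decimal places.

-1.3537

R = (4·T_{6} − T_3) / 3 = (4·(-1.527) − (-2.047))/3 = (-4.061)/3 = -1.3537.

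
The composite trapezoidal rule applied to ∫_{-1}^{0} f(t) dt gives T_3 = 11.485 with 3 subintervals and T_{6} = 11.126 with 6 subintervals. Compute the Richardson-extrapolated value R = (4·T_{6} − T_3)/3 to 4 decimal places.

11.0063

R = (4·T_{6} − T_3) / 3 = (4·11.126 − 11.485)/3 = (33.019)/3 = 11.0063.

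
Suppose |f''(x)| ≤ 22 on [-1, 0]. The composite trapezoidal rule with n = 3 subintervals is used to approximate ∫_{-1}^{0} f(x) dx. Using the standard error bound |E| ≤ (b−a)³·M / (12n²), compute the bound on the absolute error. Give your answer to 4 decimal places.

|E| ≤ (1)³·22 / (12·3²) = 22/108 = 0.2037.

0.2037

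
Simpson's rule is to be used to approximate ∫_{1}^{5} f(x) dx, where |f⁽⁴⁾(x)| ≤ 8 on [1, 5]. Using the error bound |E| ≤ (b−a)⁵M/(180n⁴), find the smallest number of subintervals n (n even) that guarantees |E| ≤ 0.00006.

30

Need 8192/(180n⁴) ≤ 0.00006.
n⁴ ≥ 8192/(180·0.00006) = 758519 ⇒ n ≥ 29.5115, so the smallest even n is 30. (n must be even for Simpson's rule.)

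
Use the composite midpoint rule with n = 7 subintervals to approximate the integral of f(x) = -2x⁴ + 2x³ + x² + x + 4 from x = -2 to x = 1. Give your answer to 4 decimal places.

h = (1 − (-2))/7 = 0.428571.
Midpoints m₁,…,m₇ = -1.785714, -1.357143, -0.928571, -0.5, -0.071429, 0.357143, 0.785714.
f(m₁)=-26.322001, f(m₂)=-7.299302, f(m₃)=0.845429, f(m₄)=3.375, f(m₅)=3.932893, f(m₆)=4.543263, f(m₇)=5.610943.
h·[f(m₁) + f(m₂) + f(m₃) + f(m₄) + f(m₅) + f(m₆) + f(m₇)] = 0.428571·(-15.313776) = -6.5630.

-6.5630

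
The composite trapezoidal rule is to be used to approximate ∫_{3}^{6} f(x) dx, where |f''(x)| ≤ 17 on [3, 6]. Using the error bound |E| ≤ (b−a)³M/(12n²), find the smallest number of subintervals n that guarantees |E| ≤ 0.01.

Need 459/(12n²) ≤ 0.01.
n² ≥ 459/(12·0.01) = 3825 ⇒ n ≥ 61.8466, so the smallest n is 62.

62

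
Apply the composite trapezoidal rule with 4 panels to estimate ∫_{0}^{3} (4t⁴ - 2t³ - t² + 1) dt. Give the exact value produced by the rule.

h = (3 − 0)/4 = 0.75.
Nodes t₀,…,t₄ = 0, 0.75, 1.5, 2.25, 3.
f(t) = 4t⁴ - 2t³ - t² + 1: f₀=1, f₁=0.859375, f₂=12.25, f₃=75.671875, f₄=262.
(h/2)·[f₀ + 2f₁ + 2f₂ + 2f₃ + f₄] = 0.375·(440.5625) = 165.2109375.

165.2109375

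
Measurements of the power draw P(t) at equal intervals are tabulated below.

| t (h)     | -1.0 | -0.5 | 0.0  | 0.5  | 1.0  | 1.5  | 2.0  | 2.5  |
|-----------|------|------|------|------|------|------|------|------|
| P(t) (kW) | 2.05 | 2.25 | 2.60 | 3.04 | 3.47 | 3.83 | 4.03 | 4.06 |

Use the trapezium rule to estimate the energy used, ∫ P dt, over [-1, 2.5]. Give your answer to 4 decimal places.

h = 0.5, n = 7.
(h/2)·[y₀ + 2y₁ + 2y₂ + 2y₃ + 2y₄ + 2y₅ + 2y₆ + y₇] = 0.25·(44.55) = 11.1375.

11.1375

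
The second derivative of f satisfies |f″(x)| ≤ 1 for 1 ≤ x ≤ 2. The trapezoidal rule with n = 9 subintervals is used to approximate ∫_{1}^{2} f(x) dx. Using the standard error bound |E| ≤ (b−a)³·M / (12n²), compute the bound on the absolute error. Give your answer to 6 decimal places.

0.001029

|E| ≤ (1)³·1 / (12·9²) = 1/972 = 0.001029.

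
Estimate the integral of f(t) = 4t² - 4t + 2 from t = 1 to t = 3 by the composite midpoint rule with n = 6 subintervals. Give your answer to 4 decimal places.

22.5926

h = (3 − 1)/6 = 0.333333.
Midpoints m₁,…,m₆ = 1.166667, 1.5, 1.833333, 2.166667, 2.5, 2.833333.
f(m₁)=2.777778, f(m₂)=5, f(m₃)=8.111111, f(m₄)=12.111111, f(m₅)=17, f(m₆)=22.777778.
h·[f(m₁) + f(m₂) + f(m₃) + f(m₄) + f(m₅) + f(m₆)] = 0.333333·(67.777778) = 22.5926.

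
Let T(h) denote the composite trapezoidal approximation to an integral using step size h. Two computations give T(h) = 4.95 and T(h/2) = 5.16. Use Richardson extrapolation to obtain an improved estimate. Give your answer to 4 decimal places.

5.2300

R = (4·T(h/2) − T(h)) / 3 = (4·5.16 − 4.95)/3 = (15.69)/3 = 5.2300.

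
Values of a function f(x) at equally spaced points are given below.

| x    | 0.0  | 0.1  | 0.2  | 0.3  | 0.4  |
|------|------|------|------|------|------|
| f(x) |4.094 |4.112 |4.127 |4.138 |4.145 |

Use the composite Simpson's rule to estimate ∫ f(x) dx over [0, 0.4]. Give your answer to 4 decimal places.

1.6498

h = 0.1, n = 4.
(h/3)·[y₀ + 4y₁ + 2y₂ + 4y₃ + y₄] = 0.033333·(49.493) = 1.6498.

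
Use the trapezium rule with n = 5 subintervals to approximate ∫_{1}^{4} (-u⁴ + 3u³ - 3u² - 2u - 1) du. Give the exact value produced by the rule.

-98.38704

h = (4 − 1)/5 = 0.6.
Nodes u₀,…,u₅ = 1, 1.6, 2.2, 2.8, 3.4, 4.
f(u) = -u⁴ + 3u³ - 3u² - 2u - 1: f₀=-4, f₁=-6.1456, f₂=-11.4016, f₃=-25.7296, f₄=-58.2016, f₅=-121.
(h/2)·[f₀ + 2f₁ + 2f₂ + 2f₃ + 2f₄ + f₅] = 0.3·(-327.9568) = -98.38704.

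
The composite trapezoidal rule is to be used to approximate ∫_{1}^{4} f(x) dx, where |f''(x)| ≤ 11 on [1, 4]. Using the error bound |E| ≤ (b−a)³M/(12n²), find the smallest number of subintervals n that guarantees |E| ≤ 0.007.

Need 297/(12n²) ≤ 0.007.
n² ≥ 297/(12·0.007) = 3535.71 ⇒ n ≥ 59.4619, so the smallest n is 60.

60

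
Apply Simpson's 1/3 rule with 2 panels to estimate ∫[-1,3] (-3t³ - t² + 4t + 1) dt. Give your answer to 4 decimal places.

h = (3 − (-1))/2 = 2.
Nodes t₀,…,t₂ = -1, 1, 3.
f(t) = -3t³ - t² + 4t + 1: f₀=-1, f₁=1, f₂=-77.
(h/3)·[f₀ + 4f₁ + f₂] = 0.666667·(-74) = -49.3333.

-49.3333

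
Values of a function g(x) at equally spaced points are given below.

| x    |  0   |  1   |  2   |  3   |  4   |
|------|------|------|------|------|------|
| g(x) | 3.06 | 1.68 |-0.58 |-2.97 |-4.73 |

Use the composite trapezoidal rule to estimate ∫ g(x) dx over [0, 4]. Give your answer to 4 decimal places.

h = 1, n = 4.
(h/2)·[y₀ + 2y₁ + 2y₂ + 2y₃ + y₄] = 0.5·(-5.41) = -2.7050.

-2.7050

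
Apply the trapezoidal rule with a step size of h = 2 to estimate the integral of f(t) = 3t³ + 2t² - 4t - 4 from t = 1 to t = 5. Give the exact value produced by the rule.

564

h = (5 − 1)/2 = 2.
Nodes t₀,…,t₂ = 1, 3, 5.
f(t) = 3t³ + 2t² - 4t - 4: f₀=-3, f₁=83, f₂=401.
(h/2)·[f₀ + 2f₁ + f₂] = 1·(564) = 564.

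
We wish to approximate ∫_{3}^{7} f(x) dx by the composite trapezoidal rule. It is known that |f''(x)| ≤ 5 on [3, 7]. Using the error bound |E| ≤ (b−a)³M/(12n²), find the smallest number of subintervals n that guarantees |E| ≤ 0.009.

55

Need 320/(12n²) ≤ 0.009.
n² ≥ 320/(12·0.009) = 2962.96 ⇒ n ≥ 54.4331, so the smallest n is 55.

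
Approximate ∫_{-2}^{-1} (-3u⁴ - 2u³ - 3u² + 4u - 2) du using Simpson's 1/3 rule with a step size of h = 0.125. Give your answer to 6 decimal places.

h = (-1 − (-2))/8 = 0.125.
Nodes u₀,…,u₈ = -2, -1.875, -1.75, -1.625, -1.5, -1.375, -1.25, -1.125, -1.
f(u) = -3u⁴ - 2u³ - 3u² + 4u - 2: f₀=-54, f₁=-43.942138671875, f₂=-35.60546875, f₃=-28.758544921875, f₄=-23.1875, f₅=-18.696044921875, f₆=-15.10546875, f₇=-12.254638671875, f₈=-10.
(h/3)·[f₀ + 4f₁ + 2f₂ + 4f₃ + 2f₄ + 4f₅ + 2f₆ + 4f₇ + f₈] = 0.041667·(-626.40234375) = -26.100098.

-26.100098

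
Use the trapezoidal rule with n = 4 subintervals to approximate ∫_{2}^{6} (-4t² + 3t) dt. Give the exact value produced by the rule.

-232

h = (6 − 2)/4 = 1.
Nodes t₀,…,t₄ = 2, 3, 4, 5, 6.
f(t) = -4t² + 3t: f₀=-10, f₁=-27, f₂=-52, f₃=-85, f₄=-126.
(h/2)·[f₀ + 2f₁ + 2f₂ + 2f₃ + f₄] = 0.5·(-464) = -232.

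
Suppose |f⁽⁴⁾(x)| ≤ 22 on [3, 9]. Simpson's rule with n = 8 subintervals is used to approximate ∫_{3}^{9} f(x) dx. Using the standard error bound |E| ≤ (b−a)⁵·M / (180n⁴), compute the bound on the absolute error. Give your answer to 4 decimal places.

|E| ≤ (6)⁵·22 / (180·8⁴) = 171072/737280 = 0.2320.

0.2320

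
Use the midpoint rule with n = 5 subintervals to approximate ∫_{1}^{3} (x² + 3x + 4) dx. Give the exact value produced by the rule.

h = (3 − 1)/5 = 0.4.
Midpoints m₁,…,m₅ = 1.2, 1.6, 2, 2.4, 2.8.
f(m₁)=9.04, f(m₂)=11.36, f(m₃)=14, f(m₄)=16.96, f(m₅)=20.24.
h·[f(m₁) + f(m₂) + f(m₃) + f(m₄) + f(m₅)] = 0.4·(71.6) = 28.64.

28.64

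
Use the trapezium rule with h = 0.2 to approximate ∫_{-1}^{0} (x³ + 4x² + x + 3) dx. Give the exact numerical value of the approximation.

h = (0 − (-1))/5 = 0.2.
Nodes x₀,…,x₅ = -1, -0.8, -0.6, -0.4, -0.2, 0.
f(x) = x³ + 4x² + x + 3: f₀=5, f₁=4.248, f₂=3.624, f₃=3.176, f₄=2.952, f₅=3.
(h/2)·[f₀ + 2f₁ + 2f₂ + 2f₃ + 2f₄ + f₅] = 0.1·(36) = 3.6.

3.6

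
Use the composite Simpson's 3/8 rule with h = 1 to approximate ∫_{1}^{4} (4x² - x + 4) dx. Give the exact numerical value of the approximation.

88.5

h = (4 − 1)/3 = 1.
Nodes x₀,…,x₃ = 1, 2, 3, 4.
f(x) = 4x² - x + 4: f₀=7, f₁=18, f₂=37, f₃=64.
(3h/8)·[f₀ + 3f₁ + 3f₂ + f₃] = 0.375·(236) = 88.5.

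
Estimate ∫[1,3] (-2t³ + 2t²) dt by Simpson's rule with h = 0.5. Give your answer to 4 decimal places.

h = (3 − 1)/4 = 0.5.
Nodes t₀,…,t₄ = 1, 1.5, 2, 2.5, 3.
f(t) = -2t³ + 2t²: f₀=0, f₁=-2.25, f₂=-8, f₃=-18.75, f₄=-36.
(h/3)·[f₀ + 4f₁ + 2f₂ + 4f₃ + f₄] = 0.166667·(-136) = -22.6667.

-22.6667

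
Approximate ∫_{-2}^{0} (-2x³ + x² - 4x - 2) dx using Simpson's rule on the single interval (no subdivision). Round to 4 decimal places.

S = (b−a)/6 · [f(-2) + 4f(-1) + f(0)] = 0.333333·[26 + 4·5 + (-2)] = 14.6667.

14.6667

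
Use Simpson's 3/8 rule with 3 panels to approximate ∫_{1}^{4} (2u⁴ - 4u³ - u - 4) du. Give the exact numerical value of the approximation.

136.5

h = (4 − 1)/3 = 1.
Nodes u₀,…,u₃ = 1, 2, 3, 4.
f(u) = 2u⁴ - 4u³ - u - 4: f₀=-7, f₁=-6, f₂=47, f₃=248.
(3h/8)·[f₀ + 3f₁ + 3f₂ + f₃] = 0.375·(364) = 136.5.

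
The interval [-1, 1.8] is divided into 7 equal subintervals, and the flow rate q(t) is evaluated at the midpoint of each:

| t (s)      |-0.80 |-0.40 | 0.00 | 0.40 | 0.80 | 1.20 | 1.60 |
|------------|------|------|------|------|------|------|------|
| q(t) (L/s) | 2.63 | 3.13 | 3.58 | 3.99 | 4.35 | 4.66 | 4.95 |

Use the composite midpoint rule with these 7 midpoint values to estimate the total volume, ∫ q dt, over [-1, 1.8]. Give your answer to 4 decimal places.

h = 0.4, n = 7.
h·[y(m₁) + y(m₂) + y(m₃) + y(m₄) + y(m₅) + y(m₆) + y(m₇)] = 0.4·(27.29) = 10.9160.

10.9160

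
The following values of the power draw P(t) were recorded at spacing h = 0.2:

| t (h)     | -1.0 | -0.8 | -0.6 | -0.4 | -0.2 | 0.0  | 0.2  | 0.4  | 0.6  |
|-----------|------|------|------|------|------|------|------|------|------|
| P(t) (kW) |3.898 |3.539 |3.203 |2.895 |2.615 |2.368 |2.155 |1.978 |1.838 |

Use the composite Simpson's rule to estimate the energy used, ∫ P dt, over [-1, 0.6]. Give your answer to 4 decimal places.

h = 0.2, n = 8.
(h/3)·[y₀ + 4y₁ + 2y₂ + 4y₃ + 2y₄ + 4y₅ + 2y₆ + 4y₇ + y₈] = 0.066667·(64.802) = 4.3201.

4.3201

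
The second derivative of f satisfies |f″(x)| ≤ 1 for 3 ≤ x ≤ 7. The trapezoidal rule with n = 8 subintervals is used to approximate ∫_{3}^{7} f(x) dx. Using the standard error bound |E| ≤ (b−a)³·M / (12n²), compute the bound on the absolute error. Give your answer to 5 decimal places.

0.08333

|E| ≤ (4)³·1 / (12·8²) = 64/768 = 0.08333.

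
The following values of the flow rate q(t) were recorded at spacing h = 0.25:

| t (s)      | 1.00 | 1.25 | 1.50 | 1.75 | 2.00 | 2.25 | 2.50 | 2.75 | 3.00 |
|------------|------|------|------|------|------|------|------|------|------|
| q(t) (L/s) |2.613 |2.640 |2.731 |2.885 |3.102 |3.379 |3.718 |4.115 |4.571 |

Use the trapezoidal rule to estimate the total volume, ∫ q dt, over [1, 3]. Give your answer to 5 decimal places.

6.54050

h = 0.25, n = 8.
(h/2)·[y₀ + 2y₁ + 2y₂ + 2y₃ + 2y₄ + 2y₅ + 2y₆ + 2y₇ + y₈] = 0.125·(52.324) = 6.54050.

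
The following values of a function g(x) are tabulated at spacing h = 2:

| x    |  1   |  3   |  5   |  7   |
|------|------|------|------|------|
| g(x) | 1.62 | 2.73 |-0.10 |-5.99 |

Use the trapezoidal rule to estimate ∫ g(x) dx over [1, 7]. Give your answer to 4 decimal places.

0.8900

h = 2, n = 3.
(h/2)·[y₀ + 2y₁ + 2y₂ + y₃] = 1·(0.89) = 0.8900.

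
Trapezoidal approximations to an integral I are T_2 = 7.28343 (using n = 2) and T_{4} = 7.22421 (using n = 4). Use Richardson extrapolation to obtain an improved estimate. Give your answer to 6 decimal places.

7.204470

R = (4·T_{4} − T_2) / 3 = (4·7.22421 − 7.28343)/3 = (21.61341)/3 = 7.204470.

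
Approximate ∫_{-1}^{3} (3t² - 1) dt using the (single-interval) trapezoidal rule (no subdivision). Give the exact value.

56

T = (b−a)/2 · [f(-1) + f(3)] = 2·[2 + 26] = 56.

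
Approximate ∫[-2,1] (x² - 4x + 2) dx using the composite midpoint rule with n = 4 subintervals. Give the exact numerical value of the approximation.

14.859375

h = (1 − (-2))/4 = 0.75.
Midpoints m₁,…,m₄ = -1.625, -0.875, -0.125, 0.625.
f(m₁)=11.140625, f(m₂)=6.265625, f(m₃)=2.515625, f(m₄)=-0.109375.
h·[f(m₁) + f(m₂) + f(m₃) + f(m₄)] = 0.75·(19.8125) = 14.859375.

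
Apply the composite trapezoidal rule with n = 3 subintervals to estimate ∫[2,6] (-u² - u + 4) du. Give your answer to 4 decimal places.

-70.5185

h = (6 − 2)/3 = 1.333333.
Nodes u₀,…,u₃ = 2, 3.333333, 4.666667, 6.
f(u) = -u² - u + 4: f₀=-2, f₁=-10.444444, f₂=-22.444444, f₃=-38.
(h/2)·[f₀ + 2f₁ + 2f₂ + f₃] = 0.666667·(-105.777778) = -70.5185.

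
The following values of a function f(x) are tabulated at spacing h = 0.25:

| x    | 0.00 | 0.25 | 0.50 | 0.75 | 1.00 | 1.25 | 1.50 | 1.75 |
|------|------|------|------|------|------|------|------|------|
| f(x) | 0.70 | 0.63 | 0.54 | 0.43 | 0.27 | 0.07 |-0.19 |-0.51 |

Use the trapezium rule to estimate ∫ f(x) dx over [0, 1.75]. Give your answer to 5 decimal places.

0.46125

h = 0.25, n = 7.
(h/2)·[y₀ + 2y₁ + 2y₂ + 2y₃ + 2y₄ + 2y₅ + 2y₆ + y₇] = 0.125·(3.69) = 0.46125.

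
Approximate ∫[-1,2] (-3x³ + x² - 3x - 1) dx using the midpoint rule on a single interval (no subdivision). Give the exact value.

M = (b−a)·f(0.5) = 3·(-2.625) = -7.875.

-7.875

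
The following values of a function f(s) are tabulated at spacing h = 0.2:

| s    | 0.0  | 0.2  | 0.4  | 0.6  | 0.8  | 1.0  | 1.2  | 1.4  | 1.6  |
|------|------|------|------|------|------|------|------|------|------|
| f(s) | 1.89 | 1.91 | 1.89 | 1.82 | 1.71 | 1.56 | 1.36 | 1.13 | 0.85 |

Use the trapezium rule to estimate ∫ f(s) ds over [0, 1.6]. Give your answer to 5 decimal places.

2.55000

h = 0.2, n = 8.
(h/2)·[y₀ + 2y₁ + 2y₂ + 2y₃ + 2y₄ + 2y₅ + 2y₆ + 2y₇ + y₈] = 0.1·(25.50) = 2.55000.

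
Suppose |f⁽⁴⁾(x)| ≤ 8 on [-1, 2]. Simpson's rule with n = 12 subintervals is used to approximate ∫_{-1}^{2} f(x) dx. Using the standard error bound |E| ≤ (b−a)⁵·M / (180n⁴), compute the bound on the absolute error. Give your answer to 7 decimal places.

0.0005208

|E| ≤ (3)⁵·8 / (180·12⁴) = 1944/3732480 = 0.0005208.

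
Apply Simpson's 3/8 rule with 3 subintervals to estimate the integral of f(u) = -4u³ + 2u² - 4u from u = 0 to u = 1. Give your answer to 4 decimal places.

-2.3333

h = (1 − 0)/3 = 0.333333.
Nodes u₀,…,u₃ = 0, 0.333333, 0.666667, 1.
f(u) = -4u³ + 2u² - 4u: f₀=0, f₁=-1.259259, f₂=-2.962963, f₃=-6.
(3h/8)·[f₀ + 3f₁ + 3f₂ + f₃] = 0.125·(-18.666667) = -2.3333.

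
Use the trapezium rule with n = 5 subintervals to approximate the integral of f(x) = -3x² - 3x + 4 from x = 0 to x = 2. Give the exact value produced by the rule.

-6.16

h = (2 − 0)/5 = 0.4.
Nodes x₀,…,x₅ = 0, 0.4, 0.8, 1.2, 1.6, 2.
f(x) = -3x² - 3x + 4: f₀=4, f₁=2.32, f₂=-0.32, f₃=-3.92, f₄=-8.48, f₅=-14.
(h/2)·[f₀ + 2f₁ + 2f₂ + 2f₃ + 2f₄ + f₅] = 0.2·(-30.8) = -6.16.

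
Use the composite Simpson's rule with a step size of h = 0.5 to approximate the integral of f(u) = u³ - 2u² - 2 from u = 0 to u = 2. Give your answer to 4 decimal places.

h = (2 − 0)/4 = 0.5.
Nodes u₀,…,u₄ = 0, 0.5, 1, 1.5, 2.
f(u) = u³ - 2u² - 2: f₀=-2, f₁=-2.375, f₂=-3, f₃=-3.125, f₄=-2.
(h/3)·[f₀ + 4f₁ + 2f₂ + 4f₃ + f₄] = 0.166667·(-32) = -5.3333.

-5.3333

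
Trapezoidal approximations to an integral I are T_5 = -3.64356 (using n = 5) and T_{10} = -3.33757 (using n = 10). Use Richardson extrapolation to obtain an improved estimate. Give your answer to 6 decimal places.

-3.235573

R = (4·T_{10} − T_5) / 3 = (4·(-3.33757) − (-3.64356))/3 = (-9.70672)/3 = -3.235573.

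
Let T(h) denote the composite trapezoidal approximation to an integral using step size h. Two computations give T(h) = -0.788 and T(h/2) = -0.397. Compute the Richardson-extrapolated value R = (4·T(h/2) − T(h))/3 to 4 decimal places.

-0.2667

R = (4·T(h/2) − T(h)) / 3 = (4·(-0.397) − (-0.788))/3 = (-0.800)/3 = -0.2667.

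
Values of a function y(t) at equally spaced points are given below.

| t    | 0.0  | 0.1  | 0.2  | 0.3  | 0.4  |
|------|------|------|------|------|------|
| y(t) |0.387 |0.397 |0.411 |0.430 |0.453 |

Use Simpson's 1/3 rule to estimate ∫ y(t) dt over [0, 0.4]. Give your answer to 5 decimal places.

h = 0.1, n = 4.
(h/3)·[y₀ + 4y₁ + 2y₂ + 4y₃ + y₄] = 0.033333·(4.970) = 0.16567.

0.16567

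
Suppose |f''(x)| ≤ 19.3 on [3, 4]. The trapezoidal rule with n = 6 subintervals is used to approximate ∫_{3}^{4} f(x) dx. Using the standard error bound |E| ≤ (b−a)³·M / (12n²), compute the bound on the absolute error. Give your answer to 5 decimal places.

0.04468

|E| ≤ (1)³·19.3 / (12·6²) = 19.3/432 = 0.04468.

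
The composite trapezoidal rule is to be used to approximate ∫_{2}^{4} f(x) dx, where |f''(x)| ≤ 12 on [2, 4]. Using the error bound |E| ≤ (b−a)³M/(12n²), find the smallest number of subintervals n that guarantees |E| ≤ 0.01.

29

Need 96/(12n²) ≤ 0.01.
n² ≥ 96/(12·0.01) = 800 ⇒ n ≥ 28.2843, so the smallest n is 29.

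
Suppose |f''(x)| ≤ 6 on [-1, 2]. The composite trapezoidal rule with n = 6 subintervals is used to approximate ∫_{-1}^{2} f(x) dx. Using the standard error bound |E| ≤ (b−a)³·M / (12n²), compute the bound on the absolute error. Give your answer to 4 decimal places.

|E| ≤ (3)³·6 / (12·6²) = 162/432 = 0.3750.

0.3750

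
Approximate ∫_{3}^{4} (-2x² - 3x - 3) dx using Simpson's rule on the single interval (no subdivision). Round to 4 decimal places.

S = (b−a)/6 · [f(3) + 4f(3.5) + f(4)] = 0.166667·[(-30) + 4·(-38) + (-47)] = -38.1667.

-38.1667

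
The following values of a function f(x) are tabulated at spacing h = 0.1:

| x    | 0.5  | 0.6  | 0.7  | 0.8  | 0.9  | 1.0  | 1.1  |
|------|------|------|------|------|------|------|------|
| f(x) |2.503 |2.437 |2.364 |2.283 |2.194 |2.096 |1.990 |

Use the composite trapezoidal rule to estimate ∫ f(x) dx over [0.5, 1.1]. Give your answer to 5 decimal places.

h = 0.1, n = 6.
(h/2)·[y₀ + 2y₁ + 2y₂ + 2y₃ + 2y₄ + 2y₅ + y₆] = 0.05·(27.241) = 1.36205.

1.36205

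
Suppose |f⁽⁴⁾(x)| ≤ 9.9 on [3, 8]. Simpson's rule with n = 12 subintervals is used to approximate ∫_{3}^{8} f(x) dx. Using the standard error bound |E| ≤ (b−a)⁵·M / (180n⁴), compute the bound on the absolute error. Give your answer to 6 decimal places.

|E| ≤ (5)⁵·9.9 / (180·12⁴) = 30937.5/3732480 = 0.008289.

0.008289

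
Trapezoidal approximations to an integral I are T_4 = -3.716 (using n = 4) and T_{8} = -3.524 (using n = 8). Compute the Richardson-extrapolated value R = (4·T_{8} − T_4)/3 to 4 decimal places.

-3.4600

R = (4·T_{8} − T_4) / 3 = (4·(-3.524) − (-3.716))/3 = (-10.380)/3 = -3.4600.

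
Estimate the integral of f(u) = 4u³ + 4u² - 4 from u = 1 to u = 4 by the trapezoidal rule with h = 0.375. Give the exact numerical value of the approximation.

329.390625

h = (4 − 1)/8 = 0.375.
Nodes u₀,…,u₈ = 1, 1.375, 1.75, 2.125, 2.5, 2.875, 3.25, 3.625, 4.
f(u) = 4u³ + 4u² - 4: f₀=4, f₁=13.9609375, f₂=29.6875, f₃=52.4453125, f₄=83.5, f₅=124.1171875, f₆=175.5625, f₇=239.1015625, f₈=316.
(h/2)·[f₀ + 2f₁ + 2f₂ + 2f₃ + 2f₄ + 2f₅ + 2f₆ + 2f₇ + f₈] = 0.1875·(1756.75) = 329.390625.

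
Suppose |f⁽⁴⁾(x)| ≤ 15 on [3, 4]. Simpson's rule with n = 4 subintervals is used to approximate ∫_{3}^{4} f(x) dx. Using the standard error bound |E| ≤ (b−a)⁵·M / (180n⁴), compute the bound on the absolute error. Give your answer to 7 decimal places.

0.0003255

|E| ≤ (1)⁵·15 / (180·4⁴) = 15/46080 = 0.0003255.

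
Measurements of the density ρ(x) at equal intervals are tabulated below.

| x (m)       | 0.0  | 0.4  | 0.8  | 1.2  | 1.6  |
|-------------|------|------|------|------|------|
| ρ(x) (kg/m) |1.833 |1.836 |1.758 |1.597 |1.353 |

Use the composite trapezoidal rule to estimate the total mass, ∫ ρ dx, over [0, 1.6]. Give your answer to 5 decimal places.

2.71360

h = 0.4, n = 4.
(h/2)·[y₀ + 2y₁ + 2y₂ + 2y₃ + y₄] = 0.2·(13.568) = 2.71360.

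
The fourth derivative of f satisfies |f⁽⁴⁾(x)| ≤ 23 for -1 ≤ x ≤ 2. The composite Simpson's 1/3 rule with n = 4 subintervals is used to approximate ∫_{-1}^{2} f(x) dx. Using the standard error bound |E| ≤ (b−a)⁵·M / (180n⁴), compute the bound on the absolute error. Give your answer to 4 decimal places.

0.1213

|E| ≤ (3)⁵·23 / (180·4⁴) = 5589/46080 = 0.1213.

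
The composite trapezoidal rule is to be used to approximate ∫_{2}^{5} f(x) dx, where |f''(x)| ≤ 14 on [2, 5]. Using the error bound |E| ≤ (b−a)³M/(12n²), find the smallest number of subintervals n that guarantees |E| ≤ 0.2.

13

Need 378/(12n²) ≤ 0.2.
n² ≥ 378/(12·0.2) = 157.5 ⇒ n ≥ 12.5499, so the smallest n is 13.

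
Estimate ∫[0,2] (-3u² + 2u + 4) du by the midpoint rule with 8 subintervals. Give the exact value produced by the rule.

4.03125

h = (2 − 0)/8 = 0.25.
Midpoints m₁,…,m₈ = 0.125, 0.375, 0.625, 0.875, 1.125, 1.375, 1.625, 1.875.
f(m₁)=4.203125, f(m₂)=4.328125, f(m₃)=4.078125, f(m₄)=3.453125, f(m₅)=2.453125, f(m₆)=1.078125, f(m₇)=-0.671875, f(m₈)=-2.796875.
h·[f(m₁) + f(m₂) + f(m₃) + f(m₄) + f(m₅) + f(m₆) + f(m₇) + f(m₈)] = 0.25·(16.125) = 4.03125.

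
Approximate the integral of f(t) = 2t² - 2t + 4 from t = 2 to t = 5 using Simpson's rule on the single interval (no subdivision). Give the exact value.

69

S = (b−a)/6 · [f(2) + 4f(3.5) + f(5)] = 0.5·[8 + 4·21.5 + 44] = 69.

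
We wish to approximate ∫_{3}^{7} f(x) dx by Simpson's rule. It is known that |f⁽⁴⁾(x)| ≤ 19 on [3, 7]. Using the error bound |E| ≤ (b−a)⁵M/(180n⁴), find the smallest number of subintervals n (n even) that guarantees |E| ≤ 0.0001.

Need 19456/(180n⁴) ≤ 0.0001.
n⁴ ≥ 19456/(180·0.0001) = 1.08089e+06 ⇒ n ≥ 32.2437, so the smallest even n is 34. (n must be even for Simpson's rule.)

34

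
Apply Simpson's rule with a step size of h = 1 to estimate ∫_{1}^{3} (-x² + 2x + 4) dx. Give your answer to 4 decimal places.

h = (3 − 1)/2 = 1.
Nodes x₀,…,x₂ = 1, 2, 3.
f(x) = -x² + 2x + 4: f₀=5, f₁=4, f₂=1.
(h/3)·[f₀ + 4f₁ + f₂] = 0.333333·(22) = 7.3333.

7.3333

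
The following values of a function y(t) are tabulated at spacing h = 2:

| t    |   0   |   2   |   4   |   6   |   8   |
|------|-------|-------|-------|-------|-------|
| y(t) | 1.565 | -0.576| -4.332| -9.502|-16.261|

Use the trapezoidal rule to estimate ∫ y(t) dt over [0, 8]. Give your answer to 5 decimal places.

-43.51600

h = 2, n = 4.
(h/2)·[y₀ + 2y₁ + 2y₂ + 2y₃ + y₄] = 1·(-43.516) = -43.51600.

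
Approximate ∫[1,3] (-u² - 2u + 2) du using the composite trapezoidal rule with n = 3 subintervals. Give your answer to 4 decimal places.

h = (3 − 1)/3 = 0.666667.
Nodes u₀,…,u₃ = 1, 1.666667, 2.333333, 3.
f(u) = -u² - 2u + 2: f₀=-1, f₁=-4.111111, f₂=-8.111111, f₃=-13.
(h/2)·[f₀ + 2f₁ + 2f₂ + f₃] = 0.333333·(-38.444444) = -12.8148.

-12.8148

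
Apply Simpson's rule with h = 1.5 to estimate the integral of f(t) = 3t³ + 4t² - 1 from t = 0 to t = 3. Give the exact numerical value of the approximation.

h = (3 − 0)/2 = 1.5.
Nodes t₀,…,t₂ = 0, 1.5, 3.
f(t) = 3t³ + 4t² - 1: f₀=-1, f₁=18.125, f₂=116.
(h/3)·[f₀ + 4f₁ + f₂] = 0.5·(187.5) = 93.75.

93.75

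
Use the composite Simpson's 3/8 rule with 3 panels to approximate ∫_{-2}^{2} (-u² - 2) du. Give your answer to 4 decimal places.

h = (2 − (-2))/3 = 1.333333.
Nodes u₀,…,u₃ = -2, -0.666667, 0.666667, 2.
f(u) = -u² - 2: f₀=-6, f₁=-2.444444, f₂=-2.444444, f₃=-6.
(3h/8)·[f₀ + 3f₁ + 3f₂ + f₃] = 0.5·(-26.666667) = -13.3333.

-13.3333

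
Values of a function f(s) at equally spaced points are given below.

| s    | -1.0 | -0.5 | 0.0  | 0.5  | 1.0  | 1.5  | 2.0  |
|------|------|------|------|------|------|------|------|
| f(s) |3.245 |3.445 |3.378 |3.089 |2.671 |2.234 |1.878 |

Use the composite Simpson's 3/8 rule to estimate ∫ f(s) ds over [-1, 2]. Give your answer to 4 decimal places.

8.7159

h = 0.5, n = 6.
(3h/8)·[y₀ + 3y₁ + 3y₂ + 2y₃ + 3y₄ + 3y₅ + y₆] = 0.1875·(46.485) = 8.7159.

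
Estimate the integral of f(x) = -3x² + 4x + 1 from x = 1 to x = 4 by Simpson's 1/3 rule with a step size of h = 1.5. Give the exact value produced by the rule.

h = (4 − 1)/2 = 1.5.
Nodes x₀,…,x₂ = 1, 2.5, 4.
f(x) = -3x² + 4x + 1: f₀=2, f₁=-7.75, f₂=-31.
(h/3)·[f₀ + 4f₁ + f₂] = 0.5·(-60) = -30.

-30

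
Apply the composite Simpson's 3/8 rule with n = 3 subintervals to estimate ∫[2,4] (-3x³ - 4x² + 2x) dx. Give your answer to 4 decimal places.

h = (4 − 2)/3 = 0.666667.
Nodes x₀,…,x₃ = 2, 2.666667, 3.333333, 4.
f(x) = -3x³ - 4x² + 2x: f₀=-36, f₁=-80, f₂=-148.888889, f₃=-248.
(3h/8)·[f₀ + 3f₁ + 3f₂ + f₃] = 0.25·(-970.666667) = -242.6667.

-242.6667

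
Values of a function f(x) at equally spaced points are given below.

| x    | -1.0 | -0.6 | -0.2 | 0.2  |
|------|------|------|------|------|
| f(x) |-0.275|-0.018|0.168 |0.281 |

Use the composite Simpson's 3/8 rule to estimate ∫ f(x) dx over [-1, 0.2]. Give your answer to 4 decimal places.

0.0684

h = 0.4, n = 3.
(3h/8)·[y₀ + 3y₁ + 3y₂ + y₃] = 0.15·(0.456) = 0.0684.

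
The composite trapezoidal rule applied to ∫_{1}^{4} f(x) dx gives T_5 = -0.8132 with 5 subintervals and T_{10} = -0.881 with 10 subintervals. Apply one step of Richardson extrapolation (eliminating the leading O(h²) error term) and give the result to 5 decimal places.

-0.90360

R = (4·T_{10} − T_5) / 3 = (4·(-0.881) − (-0.8132))/3 = (-2.7108)/3 = -0.90360.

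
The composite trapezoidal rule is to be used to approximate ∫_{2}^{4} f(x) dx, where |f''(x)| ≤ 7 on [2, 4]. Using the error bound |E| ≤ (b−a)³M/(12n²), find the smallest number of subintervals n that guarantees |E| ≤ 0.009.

Need 56/(12n²) ≤ 0.009.
n² ≥ 56/(12·0.009) = 518.519 ⇒ n ≥ 22.7710, so the smallest n is 23.

23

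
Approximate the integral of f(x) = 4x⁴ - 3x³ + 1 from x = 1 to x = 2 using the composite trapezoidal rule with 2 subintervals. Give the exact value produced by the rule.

h = (2 − 1)/2 = 0.5.
Nodes x₀,…,x₂ = 1, 1.5, 2.
f(x) = 4x⁴ - 3x³ + 1: f₀=2, f₁=11.125, f₂=41.
(h/2)·[f₀ + 2f₁ + f₂] = 0.25·(65.25) = 16.3125.

16.3125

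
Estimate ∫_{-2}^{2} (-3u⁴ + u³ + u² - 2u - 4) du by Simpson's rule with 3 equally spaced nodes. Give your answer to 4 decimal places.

-74.6667

h = (2 − (-2))/2 = 2.
Nodes u₀,…,u₂ = -2, 0, 2.
f(u) = -3u⁴ + u³ + u² - 2u - 4: f₀=-52, f₁=-4, f₂=-44.
(h/3)·[f₀ + 4f₁ + f₂] = 0.666667·(-112) = -74.6667.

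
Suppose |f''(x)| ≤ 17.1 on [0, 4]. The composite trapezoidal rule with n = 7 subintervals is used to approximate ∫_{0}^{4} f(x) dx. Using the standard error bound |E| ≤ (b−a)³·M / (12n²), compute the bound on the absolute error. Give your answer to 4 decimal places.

1.8612

|E| ≤ (4)³·17.1 / (12·7²) = 1094.4/588 = 1.8612.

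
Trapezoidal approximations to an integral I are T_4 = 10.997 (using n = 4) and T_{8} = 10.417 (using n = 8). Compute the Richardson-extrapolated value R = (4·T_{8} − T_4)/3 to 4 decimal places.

R = (4·T_{8} − T_4) / 3 = (4·10.417 − 10.997)/3 = (30.671)/3 = 10.2237.

10.2237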